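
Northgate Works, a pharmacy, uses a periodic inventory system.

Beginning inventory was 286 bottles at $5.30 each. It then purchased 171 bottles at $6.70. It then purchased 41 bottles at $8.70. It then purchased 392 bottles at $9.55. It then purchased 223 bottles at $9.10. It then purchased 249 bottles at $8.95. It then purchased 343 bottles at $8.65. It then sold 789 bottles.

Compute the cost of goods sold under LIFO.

Sale 1 (789) [LIFO — newest first]: 343 @ $8.65 + 249 @ $8.95 + 197 @ $9.10 = $6,988.20
Ending inventory: 286 @ $5.30 + 171 @ $6.70 + 41 @ $8.70 + 392 @ $9.55 + 26 @ $9.10 = $6,998.40

COGS = $6,988.20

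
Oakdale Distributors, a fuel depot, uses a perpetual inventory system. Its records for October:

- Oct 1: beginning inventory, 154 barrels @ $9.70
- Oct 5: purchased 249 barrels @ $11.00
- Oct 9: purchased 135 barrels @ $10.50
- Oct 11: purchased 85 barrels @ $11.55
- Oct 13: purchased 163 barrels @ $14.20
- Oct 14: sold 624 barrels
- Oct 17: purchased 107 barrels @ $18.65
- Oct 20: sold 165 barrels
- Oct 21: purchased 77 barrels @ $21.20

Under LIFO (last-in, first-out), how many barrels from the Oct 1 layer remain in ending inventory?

104

Oct 14, 624 sold [LIFO — newest first]: 163 @ $14.20 + 85 @ $11.55 + 135 @ $10.50 + 241 @ $11.00 = $7,364.85
Oct 20, 165 sold [LIFO — newest first]: 107 @ $18.65 + 8 @ $11.00 + 50 @ $9.70 = $2,568.55
Total COGS = $7,364.85 + $2,568.55 = $9,933.40
Ending inventory: 104 @ $9.70 + 77 @ $21.20 = $2,641.20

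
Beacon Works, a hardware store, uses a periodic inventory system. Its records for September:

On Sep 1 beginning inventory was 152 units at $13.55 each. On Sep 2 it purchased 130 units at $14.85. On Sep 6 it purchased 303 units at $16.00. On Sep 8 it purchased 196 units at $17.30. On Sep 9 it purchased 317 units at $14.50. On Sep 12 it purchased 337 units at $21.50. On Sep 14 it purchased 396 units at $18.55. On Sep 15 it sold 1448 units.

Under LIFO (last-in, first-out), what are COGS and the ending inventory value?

COGS = $25,810.60; ending inventory = $5,606.10

Sep 15, 1448 sold [LIFO — newest first]: 396 @ $18.55 + 337 @ $21.50 + 317 @ $14.50 + 196 @ $17.30 + 202 @ $16.00 = $25,810.60
Ending inventory: 152 @ $13.55 + 130 @ $14.85 + 101 @ $16.00 = $5,606.10
Check: goods available $31,416.70 = COGS $25,810.60 + ending $5,606.10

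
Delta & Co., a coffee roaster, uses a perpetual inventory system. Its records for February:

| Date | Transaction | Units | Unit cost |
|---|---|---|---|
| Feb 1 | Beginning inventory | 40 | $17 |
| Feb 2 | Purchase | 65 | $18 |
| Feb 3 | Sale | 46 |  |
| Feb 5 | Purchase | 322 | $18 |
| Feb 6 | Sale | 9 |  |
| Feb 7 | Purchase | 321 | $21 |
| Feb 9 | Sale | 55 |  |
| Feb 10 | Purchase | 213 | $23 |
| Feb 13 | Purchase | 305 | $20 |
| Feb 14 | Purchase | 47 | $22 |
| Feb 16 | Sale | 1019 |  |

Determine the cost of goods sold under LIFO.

Feb 3, 46 sold [LIFO — newest first]: 46 @ $18 = $828
Feb 6, 9 sold [LIFO — newest first]: 9 @ $18 = $162
Feb 9, 55 sold [LIFO — newest first]: 55 @ $21 = $1,155
Feb 16, 1019 sold [LIFO — newest first]: 47 @ $22 + 305 @ $20 + 213 @ $23 + 266 @ $21 + 188 @ $18 = $21,003
Total COGS = $828 + $162 + $1,155 + $21,003 = $23,148
Ending inventory: 40 @ $17 + 19 @ $18 + 125 @ $18 = $3,272

COGS = $23,148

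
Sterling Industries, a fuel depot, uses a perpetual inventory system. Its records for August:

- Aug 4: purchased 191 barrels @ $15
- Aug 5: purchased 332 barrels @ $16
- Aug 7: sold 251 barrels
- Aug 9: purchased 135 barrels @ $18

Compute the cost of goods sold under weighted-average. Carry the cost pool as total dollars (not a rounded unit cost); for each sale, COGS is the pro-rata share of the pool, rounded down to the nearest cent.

After Aug 4: 191 on hand, pool $2,865.00 (≈ $15.0000 each)
After Aug 5: 523 on hand, pool $8,177.00 (≈ $15.6348 each)
Aug 7, sell 251: 251/523 × $8,177.00 → $3,924.33
After Aug 9: 407 on hand, pool $6,682.67 (≈ $16.4193 each)
Ending inventory (cost pool remaining) = $6,682.67
Check: goods available $10,607.00 = COGS $3,924.33 + ending $6,682.67

COGS = $3,924.33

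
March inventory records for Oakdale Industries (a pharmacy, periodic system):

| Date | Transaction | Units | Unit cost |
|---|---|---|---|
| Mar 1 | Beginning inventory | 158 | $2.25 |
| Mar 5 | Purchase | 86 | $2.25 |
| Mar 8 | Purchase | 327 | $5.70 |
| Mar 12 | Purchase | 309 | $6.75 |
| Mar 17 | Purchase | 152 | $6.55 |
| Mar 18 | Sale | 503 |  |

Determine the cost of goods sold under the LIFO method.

COGS = $3,320.75

Mar 18, 503 sold [LIFO — newest first]: 152 @ $6.55 + 309 @ $6.75 + 42 @ $5.70 = $3,320.75
Ending inventory: 158 @ $2.25 + 86 @ $2.25 + 285 @ $5.70 = $2,173.50
Check: goods available $5,494.25 = COGS $3,320.75 + ending $2,173.50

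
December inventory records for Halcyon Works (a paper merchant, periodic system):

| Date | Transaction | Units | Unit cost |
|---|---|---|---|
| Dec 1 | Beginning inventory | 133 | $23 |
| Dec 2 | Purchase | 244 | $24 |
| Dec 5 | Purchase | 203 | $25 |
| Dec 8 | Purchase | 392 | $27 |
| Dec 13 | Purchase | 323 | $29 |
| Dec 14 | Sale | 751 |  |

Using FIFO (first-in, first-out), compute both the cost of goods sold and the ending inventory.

Dec 14, 751 sold [FIFO — oldest first]: 133 @ $23 + 244 @ $24 + 203 @ $25 + 171 @ $27 = $18,607
Ending inventory: 221 @ $27 + 323 @ $29 = $15,334
Check: goods available $33,941 = COGS $18,607 + ending $15,334

COGS = $18,607; ending inventory = $15,334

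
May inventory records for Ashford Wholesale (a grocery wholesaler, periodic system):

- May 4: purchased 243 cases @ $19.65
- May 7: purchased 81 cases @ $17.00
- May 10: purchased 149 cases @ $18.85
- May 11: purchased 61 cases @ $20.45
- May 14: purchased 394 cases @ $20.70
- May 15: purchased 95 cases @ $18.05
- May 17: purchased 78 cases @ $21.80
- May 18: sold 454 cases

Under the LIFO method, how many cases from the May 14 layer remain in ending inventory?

May 18, 454 sold [LIFO — newest first]: 78 @ $21.80 + 95 @ $18.05 + 281 @ $20.70 = $9,231.85
Ending inventory: 243 @ $19.65 + 81 @ $17.00 + 149 @ $18.85 + 61 @ $20.45 + 113 @ $20.70 = $12,547.15

113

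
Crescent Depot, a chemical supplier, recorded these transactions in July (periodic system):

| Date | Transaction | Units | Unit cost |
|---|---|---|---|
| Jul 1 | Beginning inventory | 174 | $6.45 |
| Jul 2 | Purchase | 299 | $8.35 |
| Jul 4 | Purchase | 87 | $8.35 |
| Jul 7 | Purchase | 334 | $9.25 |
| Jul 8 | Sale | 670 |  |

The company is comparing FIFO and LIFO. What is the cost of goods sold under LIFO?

FIFO COGS: 174 @ $6.45 + 299 @ $8.35 + 87 @ $8.35 + 110 @ $9.25 = $5,362.90
LIFO COGS: 334 @ $9.25 + 87 @ $8.35 + 249 @ $8.35 = $5,895.10

COGS = $5,895.10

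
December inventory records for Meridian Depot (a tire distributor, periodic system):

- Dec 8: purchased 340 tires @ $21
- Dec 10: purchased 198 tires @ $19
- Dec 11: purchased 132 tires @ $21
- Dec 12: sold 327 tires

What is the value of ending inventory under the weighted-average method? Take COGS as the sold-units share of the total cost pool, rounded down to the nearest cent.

Dec 12, sell 327: 327/670 × $13,674.00 → $6,673.72
Ending inventory (cost pool remaining) = $7,000.28
Check: goods available $13,674.00 = COGS $6,673.72 + ending $7,000.28

Ending inventory = $7,000.28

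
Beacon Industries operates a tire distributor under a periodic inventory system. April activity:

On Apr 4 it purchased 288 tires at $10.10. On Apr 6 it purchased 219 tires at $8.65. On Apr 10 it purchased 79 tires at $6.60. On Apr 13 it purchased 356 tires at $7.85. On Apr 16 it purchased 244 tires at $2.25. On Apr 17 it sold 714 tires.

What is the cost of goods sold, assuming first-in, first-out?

COGS = $6,329.35

Apr 17, 714 sold [FIFO — oldest first]: 288 @ $10.10 + 219 @ $8.65 + 79 @ $6.60 + 128 @ $7.85 = $6,329.35
Ending inventory: 228 @ $7.85 + 244 @ $2.25 = $2,338.80
Check: goods available $8,668.15 = COGS $6,329.35 + ending $2,338.80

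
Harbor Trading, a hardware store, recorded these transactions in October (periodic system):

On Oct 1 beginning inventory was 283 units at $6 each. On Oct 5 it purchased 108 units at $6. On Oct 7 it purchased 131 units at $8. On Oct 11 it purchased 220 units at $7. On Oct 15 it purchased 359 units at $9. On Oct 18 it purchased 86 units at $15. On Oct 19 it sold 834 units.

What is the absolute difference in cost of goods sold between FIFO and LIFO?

$1,575

FIFO COGS: 283 @ $6 + 108 @ $6 + 131 @ $8 + 220 @ $7 + 92 @ $9 = $5,762
LIFO COGS: 86 @ $15 + 359 @ $9 + 220 @ $7 + 131 @ $8 + 38 @ $6 = $7,337
Difference = |$5,762 − $7,337| = $1,575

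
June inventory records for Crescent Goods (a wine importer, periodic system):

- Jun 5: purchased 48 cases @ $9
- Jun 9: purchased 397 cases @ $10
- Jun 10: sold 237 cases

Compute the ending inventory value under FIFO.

Ending inventory = $2,080

Jun 10, 237 sold [FIFO — oldest first]: 48 @ $9 + 189 @ $10 = $2,322
Ending inventory: 208 @ $10 = $2,080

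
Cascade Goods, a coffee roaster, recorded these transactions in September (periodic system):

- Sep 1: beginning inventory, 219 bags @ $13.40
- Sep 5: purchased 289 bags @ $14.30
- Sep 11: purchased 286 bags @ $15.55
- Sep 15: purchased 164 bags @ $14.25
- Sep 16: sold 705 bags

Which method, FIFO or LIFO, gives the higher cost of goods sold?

LIFO

FIFO COGS: 219 @ $13.40 + 289 @ $14.30 + 197 @ $15.55 = $10,130.65
LIFO COGS: 164 @ $14.25 + 286 @ $15.55 + 255 @ $14.30 = $10,430.80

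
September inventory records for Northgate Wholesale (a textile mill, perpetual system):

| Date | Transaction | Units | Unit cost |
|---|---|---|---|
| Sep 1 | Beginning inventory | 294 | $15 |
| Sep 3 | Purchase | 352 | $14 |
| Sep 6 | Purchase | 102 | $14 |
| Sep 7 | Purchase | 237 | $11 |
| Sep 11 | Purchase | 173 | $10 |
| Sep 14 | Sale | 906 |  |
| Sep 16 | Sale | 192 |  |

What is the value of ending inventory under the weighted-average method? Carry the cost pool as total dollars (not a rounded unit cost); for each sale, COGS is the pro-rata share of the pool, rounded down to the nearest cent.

Ending inventory = $782.55

After Sep 1: 294 on hand, pool $4,410.00 (≈ $15.0000 each)
After Sep 3: 646 on hand, pool $9,338.00 (≈ $14.4551 each)
After Sep 6: 748 on hand, pool $10,766.00 (≈ $14.3930 each)
After Sep 7: 985 on hand, pool $13,373.00 (≈ $13.5766 each)
After Sep 11: 1158 on hand, pool $15,103.00 (≈ $13.0423 each)
Sep 14, sell 906: 906/1158 × $15,103.00 → $11,816.33
Sep 16, sell 192: 192/252 × $3,286.67 → $2,504.12
Total COGS = $11,816.33 + $2,504.12 = $14,320.45
Ending inventory (cost pool remaining) = $782.55
Check: goods available $15,103.00 = COGS $14,320.45 + ending $782.55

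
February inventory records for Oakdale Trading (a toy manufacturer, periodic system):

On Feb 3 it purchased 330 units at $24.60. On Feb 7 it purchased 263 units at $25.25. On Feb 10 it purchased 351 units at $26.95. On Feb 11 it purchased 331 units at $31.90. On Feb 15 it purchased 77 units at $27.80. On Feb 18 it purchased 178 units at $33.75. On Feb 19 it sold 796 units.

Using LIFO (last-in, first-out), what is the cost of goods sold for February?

COGS = $24,366.50

Feb 19, 796 sold [LIFO — newest first]: 178 @ $33.75 + 77 @ $27.80 + 331 @ $31.90 + 210 @ $26.95 = $24,366.50
Ending inventory: 330 @ $24.60 + 263 @ $25.25 + 141 @ $26.95 = $18,558.70
Check: goods available $42,925.20 = COGS $24,366.50 + ending $18,558.70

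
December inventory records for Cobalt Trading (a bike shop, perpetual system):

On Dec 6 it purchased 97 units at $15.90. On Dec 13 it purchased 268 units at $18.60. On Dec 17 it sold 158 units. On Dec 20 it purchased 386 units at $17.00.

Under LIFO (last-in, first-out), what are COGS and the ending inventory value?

COGS = $2,938.80; ending inventory = $10,150.30

Dec 17, 158 sold [LIFO — newest first]: 158 @ $18.60 = $2,938.80
Ending inventory: 97 @ $15.90 + 110 @ $18.60 + 386 @ $17.00 = $10,150.30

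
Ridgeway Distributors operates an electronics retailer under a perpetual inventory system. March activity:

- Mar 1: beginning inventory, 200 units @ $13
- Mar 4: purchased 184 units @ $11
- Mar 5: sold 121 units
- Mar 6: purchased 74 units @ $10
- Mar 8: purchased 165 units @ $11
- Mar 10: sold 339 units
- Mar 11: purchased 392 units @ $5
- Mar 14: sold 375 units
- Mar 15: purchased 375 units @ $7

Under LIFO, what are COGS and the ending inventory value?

COGS = $6,935; ending inventory = $4,829

Mar 5, 121 sold [LIFO — newest first]: 121 @ $11 = $1,331
Mar 10, 339 sold [LIFO — newest first]: 165 @ $11 + 74 @ $10 + 63 @ $11 + 37 @ $13 = $3,729
Mar 14, 375 sold [LIFO — newest first]: 375 @ $5 = $1,875
Total COGS = $1,331 + $3,729 + $1,875 = $6,935
Ending inventory: 163 @ $13 + 17 @ $5 + 375 @ $7 = $4,829
Check: goods available $11,764 = COGS $6,935 + ending $4,829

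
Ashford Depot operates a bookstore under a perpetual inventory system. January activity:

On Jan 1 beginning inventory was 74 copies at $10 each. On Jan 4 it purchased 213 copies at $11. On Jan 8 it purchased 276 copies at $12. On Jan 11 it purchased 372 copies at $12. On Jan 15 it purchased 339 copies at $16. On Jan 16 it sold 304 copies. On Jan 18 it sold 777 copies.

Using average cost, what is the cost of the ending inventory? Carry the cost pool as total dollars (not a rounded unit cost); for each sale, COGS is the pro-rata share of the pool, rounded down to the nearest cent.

After Jan 1: 74 on hand, pool $740.00 (≈ $10.0000 each)
After Jan 4: 287 on hand, pool $3,083.00 (≈ $10.7422 each)
After Jan 8: 563 on hand, pool $6,395.00 (≈ $11.3588 each)
After Jan 11: 935 on hand, pool $10,859.00 (≈ $11.6139 each)
After Jan 15: 1274 on hand, pool $16,283.00 (≈ $12.7810 each)
Jan 16, sell 304: 304/1274 × $16,283.00 → $3,885.42
Jan 18, sell 777: 777/970 × $12,397.58 → $9,930.84
Total COGS = $3,885.42 + $9,930.84 = $13,816.26
Ending inventory (cost pool remaining) = $2,466.74

Ending inventory = $2,466.74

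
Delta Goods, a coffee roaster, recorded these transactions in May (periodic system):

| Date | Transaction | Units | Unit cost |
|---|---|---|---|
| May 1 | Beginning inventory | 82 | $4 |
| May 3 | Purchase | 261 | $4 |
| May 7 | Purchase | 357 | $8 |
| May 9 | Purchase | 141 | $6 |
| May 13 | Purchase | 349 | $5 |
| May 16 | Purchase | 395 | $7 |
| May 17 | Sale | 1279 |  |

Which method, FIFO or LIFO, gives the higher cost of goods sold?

FIFO COGS: 82 @ $4 + 261 @ $4 + 357 @ $8 + 141 @ $6 + 349 @ $5 + 89 @ $7 = $7,442
LIFO COGS: 395 @ $7 + 349 @ $5 + 141 @ $6 + 357 @ $8 + 37 @ $4 = $8,360

LIFO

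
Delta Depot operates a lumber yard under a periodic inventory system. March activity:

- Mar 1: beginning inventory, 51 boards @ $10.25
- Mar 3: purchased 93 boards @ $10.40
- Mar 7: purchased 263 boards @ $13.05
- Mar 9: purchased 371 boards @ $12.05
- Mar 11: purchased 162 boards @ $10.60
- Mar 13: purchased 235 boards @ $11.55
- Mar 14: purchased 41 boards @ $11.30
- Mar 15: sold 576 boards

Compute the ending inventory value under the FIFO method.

Ending inventory = $7,328.85

Mar 15, 576 sold [FIFO — oldest first]: 51 @ $10.25 + 93 @ $10.40 + 263 @ $13.05 + 169 @ $12.05 = $6,958.55
Ending inventory: 202 @ $12.05 + 162 @ $10.60 + 235 @ $11.55 + 41 @ $11.30 = $7,328.85
Check: goods available $14,287.40 = COGS $6,958.55 + ending $7,328.85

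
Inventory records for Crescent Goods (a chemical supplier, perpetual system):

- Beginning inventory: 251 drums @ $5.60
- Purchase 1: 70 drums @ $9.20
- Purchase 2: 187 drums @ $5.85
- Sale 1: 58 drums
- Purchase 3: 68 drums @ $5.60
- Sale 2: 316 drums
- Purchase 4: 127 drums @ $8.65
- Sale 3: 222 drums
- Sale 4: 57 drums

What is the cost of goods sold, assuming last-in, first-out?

Sale 1 (58) [LIFO — newest first]: 58 @ $5.85 = $339.30
Sale 2 (316) [LIFO — newest first]: 68 @ $5.60 + 129 @ $5.85 + 70 @ $9.20 + 49 @ $5.60 = $2,053.85
Sale 3 (222) [LIFO — newest first]: 127 @ $8.65 + 95 @ $5.60 = $1,630.55
Sale 4 (57) [LIFO — newest first]: 57 @ $5.60 = $319.20
Total COGS = $339.30 + $2,053.85 + $1,630.55 + $319.20 = $4,342.90
Ending inventory: 50 @ $5.60 = $280.00
Check: goods available $4,622.90 = COGS $4,342.90 + ending $280.00

COGS = $4,342.90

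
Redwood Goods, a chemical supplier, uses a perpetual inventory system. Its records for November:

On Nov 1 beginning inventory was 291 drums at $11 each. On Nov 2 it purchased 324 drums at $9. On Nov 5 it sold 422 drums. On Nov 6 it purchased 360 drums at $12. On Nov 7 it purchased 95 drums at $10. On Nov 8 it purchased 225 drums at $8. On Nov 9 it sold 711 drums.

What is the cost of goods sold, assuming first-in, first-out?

Nov 5, 422 sold [FIFO — oldest first]: 291 @ $11 + 131 @ $9 = $4,380
Nov 9, 711 sold [FIFO — oldest first]: 193 @ $9 + 360 @ $12 + 95 @ $10 + 63 @ $8 = $7,511
Total COGS = $4,380 + $7,511 = $11,891
Ending inventory: 162 @ $8 = $1,296
Check: goods available $13,187 = COGS $11,891 + ending $1,296

COGS = $11,891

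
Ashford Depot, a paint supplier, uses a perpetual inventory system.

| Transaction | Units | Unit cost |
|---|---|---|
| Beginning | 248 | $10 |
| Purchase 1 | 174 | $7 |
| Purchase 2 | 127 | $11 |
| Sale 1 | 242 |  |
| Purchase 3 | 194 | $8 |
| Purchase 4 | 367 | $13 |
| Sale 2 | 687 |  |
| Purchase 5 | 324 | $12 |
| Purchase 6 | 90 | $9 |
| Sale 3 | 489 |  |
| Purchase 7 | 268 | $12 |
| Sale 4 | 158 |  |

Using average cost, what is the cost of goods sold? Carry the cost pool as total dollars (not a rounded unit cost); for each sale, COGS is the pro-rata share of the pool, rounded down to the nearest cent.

COGS = $16,794.46

After Beginning: 248 on hand, pool $2,480.00 (≈ $10.0000 each)
After Purchase 1: 422 on hand, pool $3,698.00 (≈ $8.7630 each)
After Purchase 2: 549 on hand, pool $5,095.00 (≈ $9.2805 each)
Sale 1, sell 242: 242/549 × $5,095.00 → $2,245.88
After Purchase 3: 501 on hand, pool $4,401.12 (≈ $8.7847 each)
After Purchase 4: 868 on hand, pool $9,172.12 (≈ $10.5670 each)
Sale 2, sell 687: 687/868 × $9,172.12 → $7,259.50
After Purchase 5: 505 on hand, pool $5,800.62 (≈ $11.4864 each)
After Purchase 6: 595 on hand, pool $6,610.62 (≈ $11.1103 each)
Sale 3, sell 489: 489/595 × $6,610.62 → $5,432.92
After Purchase 7: 374 on hand, pool $4,393.70 (≈ $11.7479 each)
Sale 4, sell 158: 158/374 × $4,393.70 → $1,856.16
Total COGS = $2,245.88 + $7,259.50 + $5,432.92 + $1,856.16 = $16,794.46
Ending inventory (cost pool remaining) = $2,537.54
Check: goods available $19,332.00 = COGS $16,794.46 + ending $2,537.54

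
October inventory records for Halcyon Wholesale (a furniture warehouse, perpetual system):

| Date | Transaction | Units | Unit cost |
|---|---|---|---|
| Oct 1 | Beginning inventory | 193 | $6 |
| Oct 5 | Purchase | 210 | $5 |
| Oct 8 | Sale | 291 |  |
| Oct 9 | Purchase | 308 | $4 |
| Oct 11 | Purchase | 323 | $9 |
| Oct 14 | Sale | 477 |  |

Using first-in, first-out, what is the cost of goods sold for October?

Oct 8, 291 sold [FIFO — oldest first]: 193 @ $6 + 98 @ $5 = $1,648
Oct 14, 477 sold [FIFO — oldest first]: 112 @ $5 + 308 @ $4 + 57 @ $9 = $2,305
Total COGS = $1,648 + $2,305 = $3,953
Ending inventory: 266 @ $9 = $2,394

COGS = $3,953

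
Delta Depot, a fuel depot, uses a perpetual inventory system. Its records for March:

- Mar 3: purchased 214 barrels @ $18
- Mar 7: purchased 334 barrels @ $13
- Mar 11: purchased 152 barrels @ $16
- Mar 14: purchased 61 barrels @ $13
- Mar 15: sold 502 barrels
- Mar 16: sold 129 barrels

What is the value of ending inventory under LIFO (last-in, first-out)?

Mar 15, 502 sold [LIFO — newest first]: 61 @ $13 + 152 @ $16 + 289 @ $13 = $6,982
Mar 16, 129 sold [LIFO — newest first]: 45 @ $13 + 84 @ $18 = $2,097
Total COGS = $6,982 + $2,097 = $9,079
Ending inventory: 130 @ $18 = $2,340

Ending inventory = $2,340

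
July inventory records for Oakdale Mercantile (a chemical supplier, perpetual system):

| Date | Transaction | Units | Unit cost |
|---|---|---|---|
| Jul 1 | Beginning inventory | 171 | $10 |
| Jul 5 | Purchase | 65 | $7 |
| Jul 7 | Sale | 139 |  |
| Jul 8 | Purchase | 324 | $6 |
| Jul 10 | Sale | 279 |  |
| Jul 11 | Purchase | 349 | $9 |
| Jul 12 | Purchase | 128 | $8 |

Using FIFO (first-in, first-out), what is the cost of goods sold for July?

COGS = $3,257

Jul 7, 139 sold [FIFO — oldest first]: 139 @ $10 = $1,390
Jul 10, 279 sold [FIFO — oldest first]: 32 @ $10 + 65 @ $7 + 182 @ $6 = $1,867
Total COGS = $1,390 + $1,867 = $3,257
Ending inventory: 142 @ $6 + 349 @ $9 + 128 @ $8 = $5,017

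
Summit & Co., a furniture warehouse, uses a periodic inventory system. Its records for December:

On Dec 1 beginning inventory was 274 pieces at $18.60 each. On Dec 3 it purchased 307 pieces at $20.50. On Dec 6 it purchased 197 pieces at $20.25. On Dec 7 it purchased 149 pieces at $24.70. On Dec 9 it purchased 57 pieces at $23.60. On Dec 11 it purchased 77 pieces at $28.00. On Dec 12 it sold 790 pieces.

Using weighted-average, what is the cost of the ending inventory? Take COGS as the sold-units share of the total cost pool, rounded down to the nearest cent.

Dec 12, sell 790: 790/1061 × $22,560.65 → $16,798.22
Ending inventory (cost pool remaining) = $5,762.43

Ending inventory = $5,762.43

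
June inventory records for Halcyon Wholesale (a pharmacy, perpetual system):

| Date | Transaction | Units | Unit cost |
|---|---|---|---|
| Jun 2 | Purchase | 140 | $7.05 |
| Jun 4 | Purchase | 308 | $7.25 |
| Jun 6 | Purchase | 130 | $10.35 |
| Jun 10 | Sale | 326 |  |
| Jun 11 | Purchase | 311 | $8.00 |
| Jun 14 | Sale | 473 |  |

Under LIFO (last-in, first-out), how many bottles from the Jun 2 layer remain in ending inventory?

90

Jun 10, 326 sold [LIFO — newest first]: 130 @ $10.35 + 196 @ $7.25 = $2,766.50
Jun 14, 473 sold [LIFO — newest first]: 311 @ $8.00 + 112 @ $7.25 + 50 @ $7.05 = $3,652.50
Total COGS = $2,766.50 + $3,652.50 = $6,419.00
Ending inventory: 90 @ $7.05 = $634.50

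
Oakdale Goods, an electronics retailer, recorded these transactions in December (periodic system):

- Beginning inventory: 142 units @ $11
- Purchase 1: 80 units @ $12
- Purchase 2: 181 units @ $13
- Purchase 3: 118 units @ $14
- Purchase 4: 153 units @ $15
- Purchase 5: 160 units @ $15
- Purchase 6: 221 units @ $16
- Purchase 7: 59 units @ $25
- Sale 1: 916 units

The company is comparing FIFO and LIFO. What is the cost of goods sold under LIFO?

FIFO COGS: 142 @ $11 + 80 @ $12 + 181 @ $13 + 118 @ $14 + 153 @ $15 + 160 @ $15 + 82 @ $16 = $12,534
LIFO COGS: 59 @ $25 + 221 @ $16 + 160 @ $15 + 153 @ $15 + 118 @ $14 + 181 @ $13 + 24 @ $12 = $13,999

COGS = $13,999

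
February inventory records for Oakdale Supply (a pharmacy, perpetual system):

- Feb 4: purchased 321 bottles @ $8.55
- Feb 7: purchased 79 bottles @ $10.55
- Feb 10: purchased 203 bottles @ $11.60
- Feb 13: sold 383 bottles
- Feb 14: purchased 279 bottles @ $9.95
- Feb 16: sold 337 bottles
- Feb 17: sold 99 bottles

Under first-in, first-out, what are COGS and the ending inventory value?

Feb 13, 383 sold [FIFO — oldest first]: 321 @ $8.55 + 62 @ $10.55 = $3,398.65
Feb 16, 337 sold [FIFO — oldest first]: 17 @ $10.55 + 203 @ $11.60 + 117 @ $9.95 = $3,698.30
Feb 17, 99 sold [FIFO — oldest first]: 99 @ $9.95 = $985.05
Total COGS = $3,398.65 + $3,698.30 + $985.05 = $8,082.00
Ending inventory: 63 @ $9.95 = $626.85

COGS = $8,082.00; ending inventory = $626.85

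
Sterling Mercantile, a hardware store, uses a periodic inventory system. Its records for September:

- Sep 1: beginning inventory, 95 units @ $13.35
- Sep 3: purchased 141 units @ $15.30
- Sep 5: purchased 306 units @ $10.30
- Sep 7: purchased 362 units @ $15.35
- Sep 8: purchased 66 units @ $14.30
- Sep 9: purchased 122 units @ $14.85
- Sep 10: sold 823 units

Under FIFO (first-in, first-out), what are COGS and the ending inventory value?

Sep 10, 823 sold [FIFO — oldest first]: 95 @ $13.35 + 141 @ $15.30 + 306 @ $10.30 + 281 @ $15.35 = $10,890.70
Ending inventory: 81 @ $15.35 + 66 @ $14.30 + 122 @ $14.85 = $3,998.85
Check: goods available $14,889.55 = COGS $10,890.70 + ending $3,998.85

COGS = $10,890.70; ending inventory = $3,998.85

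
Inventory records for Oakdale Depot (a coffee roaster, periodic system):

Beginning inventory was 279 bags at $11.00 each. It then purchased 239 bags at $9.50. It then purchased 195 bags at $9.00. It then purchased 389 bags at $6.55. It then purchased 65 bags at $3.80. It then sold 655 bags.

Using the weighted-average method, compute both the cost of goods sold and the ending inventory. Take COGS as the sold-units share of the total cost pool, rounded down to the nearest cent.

Sale 1, sell 655: 655/1167 × $9,889.45 → $5,550.63
Ending inventory (cost pool remaining) = $4,338.82
Check: goods available $9,889.45 = COGS $5,550.63 + ending $4,338.82

COGS = $5,550.63; ending inventory = $4,338.82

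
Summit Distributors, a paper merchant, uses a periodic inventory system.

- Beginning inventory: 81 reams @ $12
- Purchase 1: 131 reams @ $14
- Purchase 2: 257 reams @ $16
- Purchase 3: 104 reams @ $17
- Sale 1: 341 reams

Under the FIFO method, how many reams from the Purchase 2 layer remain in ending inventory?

128

Sale 1 (341) [FIFO — oldest first]: 81 @ $12 + 131 @ $14 + 129 @ $16 = $4,870
Ending inventory: 128 @ $16 + 104 @ $17 = $3,816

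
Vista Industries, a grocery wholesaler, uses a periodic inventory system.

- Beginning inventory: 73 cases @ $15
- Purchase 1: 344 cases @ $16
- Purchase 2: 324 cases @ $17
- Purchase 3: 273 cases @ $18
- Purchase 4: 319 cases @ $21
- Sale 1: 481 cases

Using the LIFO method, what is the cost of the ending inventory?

Ending inventory = $14,105

Sale 1 (481) [LIFO — newest first]: 319 @ $21 + 162 @ $18 = $9,615
Ending inventory: 73 @ $15 + 344 @ $16 + 324 @ $17 + 111 @ $18 = $14,105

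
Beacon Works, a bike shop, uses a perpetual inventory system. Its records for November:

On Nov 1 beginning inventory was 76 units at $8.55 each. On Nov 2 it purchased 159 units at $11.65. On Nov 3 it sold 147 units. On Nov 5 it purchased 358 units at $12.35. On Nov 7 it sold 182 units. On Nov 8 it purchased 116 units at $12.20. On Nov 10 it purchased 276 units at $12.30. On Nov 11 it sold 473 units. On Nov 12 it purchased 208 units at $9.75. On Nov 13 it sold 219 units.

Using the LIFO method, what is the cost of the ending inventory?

Ending inventory = $1,827.00

Nov 3, 147 sold [LIFO — newest first]: 147 @ $11.65 = $1,712.55
Nov 7, 182 sold [LIFO — newest first]: 182 @ $12.35 = $2,247.70
Nov 11, 473 sold [LIFO — newest first]: 276 @ $12.30 + 116 @ $12.20 + 81 @ $12.35 = $5,810.35
Nov 13, 219 sold [LIFO — newest first]: 208 @ $9.75 + 11 @ $12.35 = $2,163.85
Total COGS = $1,712.55 + $2,247.70 + $5,810.35 + $2,163.85 = $11,934.45
Ending inventory: 76 @ $8.55 + 12 @ $11.65 + 84 @ $12.35 = $1,827.00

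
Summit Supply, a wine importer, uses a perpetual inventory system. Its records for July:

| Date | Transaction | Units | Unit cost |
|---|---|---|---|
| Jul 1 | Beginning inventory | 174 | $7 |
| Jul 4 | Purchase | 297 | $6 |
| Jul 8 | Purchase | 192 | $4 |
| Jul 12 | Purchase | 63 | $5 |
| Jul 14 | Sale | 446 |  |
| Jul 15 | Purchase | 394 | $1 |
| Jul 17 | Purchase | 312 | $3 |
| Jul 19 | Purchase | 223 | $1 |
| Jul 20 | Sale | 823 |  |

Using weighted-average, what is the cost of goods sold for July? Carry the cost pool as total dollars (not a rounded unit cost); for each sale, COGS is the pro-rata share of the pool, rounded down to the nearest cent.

After Jul 1: 174 on hand, pool $1,218.00 (≈ $7.0000 each)
After Jul 4: 471 on hand, pool $3,000.00 (≈ $6.3694 each)
After Jul 8: 663 on hand, pool $3,768.00 (≈ $5.6833 each)
After Jul 12: 726 on hand, pool $4,083.00 (≈ $5.6240 each)
Jul 14, sell 446: 446/726 × $4,083.00 → $2,508.28
After Jul 15: 674 on hand, pool $1,968.72 (≈ $2.9209 each)
After Jul 17: 986 on hand, pool $2,904.72 (≈ $2.9460 each)
After Jul 19: 1209 on hand, pool $3,127.72 (≈ $2.5870 each)
Jul 20, sell 823: 823/1209 × $3,127.72 → $2,129.12
Total COGS = $2,508.28 + $2,129.12 = $4,637.40
Ending inventory (cost pool remaining) = $998.60
Check: goods available $5,636.00 = COGS $4,637.40 + ending $998.60

COGS = $4,637.40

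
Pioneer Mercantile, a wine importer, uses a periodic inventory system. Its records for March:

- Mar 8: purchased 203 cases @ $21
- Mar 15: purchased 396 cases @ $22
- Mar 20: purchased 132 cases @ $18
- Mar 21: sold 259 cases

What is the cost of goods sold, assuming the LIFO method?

Mar 21, 259 sold [LIFO — newest first]: 132 @ $18 + 127 @ $22 = $5,170
Ending inventory: 203 @ $21 + 269 @ $22 = $10,181

COGS = $5,170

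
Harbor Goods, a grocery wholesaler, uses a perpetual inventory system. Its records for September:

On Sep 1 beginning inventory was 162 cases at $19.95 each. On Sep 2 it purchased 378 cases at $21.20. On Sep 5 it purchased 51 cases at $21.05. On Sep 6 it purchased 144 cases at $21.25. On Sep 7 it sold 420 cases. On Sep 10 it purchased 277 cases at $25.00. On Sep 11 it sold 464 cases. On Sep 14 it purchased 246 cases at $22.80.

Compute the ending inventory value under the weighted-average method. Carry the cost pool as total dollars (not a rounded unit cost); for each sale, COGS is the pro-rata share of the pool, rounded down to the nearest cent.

After Sep 1: 162 on hand, pool $3,231.90 (≈ $19.9500 each)
After Sep 2: 540 on hand, pool $11,245.50 (≈ $20.8250 each)
After Sep 5: 591 on hand, pool $12,319.05 (≈ $20.8444 each)
After Sep 6: 735 on hand, pool $15,379.05 (≈ $20.9239 each)
Sep 7, sell 420: 420/735 × $15,379.05 → $8,788.02
After Sep 10: 592 on hand, pool $13,516.03 (≈ $22.8311 each)
Sep 11, sell 464: 464/592 × $13,516.03 → $10,593.64
After Sep 14: 374 on hand, pool $8,531.19 (≈ $22.8107 each)
Total COGS = $8,788.02 + $10,593.64 = $19,381.66
Ending inventory (cost pool remaining) = $8,531.19

Ending inventory = $8,531.19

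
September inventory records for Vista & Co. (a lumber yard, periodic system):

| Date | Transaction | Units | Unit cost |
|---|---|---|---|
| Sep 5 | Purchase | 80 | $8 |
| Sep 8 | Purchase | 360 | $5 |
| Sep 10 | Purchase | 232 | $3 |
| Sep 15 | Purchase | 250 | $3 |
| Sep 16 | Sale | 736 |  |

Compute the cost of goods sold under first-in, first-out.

Sep 16, 736 sold [FIFO — oldest first]: 80 @ $8 + 360 @ $5 + 232 @ $3 + 64 @ $3 = $3,328
Ending inventory: 186 @ $3 = $558
Check: goods available $3,886 = COGS $3,328 + ending $558

COGS = $3,328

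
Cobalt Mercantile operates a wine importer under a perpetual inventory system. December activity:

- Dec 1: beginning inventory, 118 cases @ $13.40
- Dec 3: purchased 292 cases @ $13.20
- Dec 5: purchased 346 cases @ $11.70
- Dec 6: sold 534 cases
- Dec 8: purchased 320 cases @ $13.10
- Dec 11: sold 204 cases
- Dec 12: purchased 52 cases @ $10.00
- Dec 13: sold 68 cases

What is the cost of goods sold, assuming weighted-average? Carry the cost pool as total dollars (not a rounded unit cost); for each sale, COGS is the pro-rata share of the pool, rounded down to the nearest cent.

COGS = $10,174.16

After Dec 1: 118 on hand, pool $1,581.20 (≈ $13.4000 each)
After Dec 3: 410 on hand, pool $5,435.60 (≈ $13.2576 each)
After Dec 5: 756 on hand, pool $9,483.80 (≈ $12.5447 each)
Dec 6, sell 534: 534/756 × $9,483.80 → $6,698.87
After Dec 8: 542 on hand, pool $6,976.93 (≈ $12.8726 each)
Dec 11, sell 204: 204/542 × $6,976.93 → $2,626.00
After Dec 12: 390 on hand, pool $4,870.93 (≈ $12.4896 each)
Dec 13, sell 68: 68/390 × $4,870.93 → $849.29
Total COGS = $6,698.87 + $2,626.00 + $849.29 = $10,174.16
Ending inventory (cost pool remaining) = $4,021.64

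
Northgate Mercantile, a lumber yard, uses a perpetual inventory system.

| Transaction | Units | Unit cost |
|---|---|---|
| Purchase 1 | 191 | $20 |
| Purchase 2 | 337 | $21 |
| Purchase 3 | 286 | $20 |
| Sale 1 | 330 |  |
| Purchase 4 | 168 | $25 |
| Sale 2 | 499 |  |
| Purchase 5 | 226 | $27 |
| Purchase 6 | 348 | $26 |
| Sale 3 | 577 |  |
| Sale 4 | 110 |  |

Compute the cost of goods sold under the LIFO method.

Sale 1 (330) [LIFO — newest first]: 286 @ $20 + 44 @ $21 = $6,644
Sale 2 (499) [LIFO — newest first]: 168 @ $25 + 293 @ $21 + 38 @ $20 = $11,113
Sale 3 (577) [LIFO — newest first]: 348 @ $26 + 226 @ $27 + 3 @ $20 = $15,210
Sale 4 (110) [LIFO — newest first]: 110 @ $20 = $2,200
Total COGS = $6,644 + $11,113 + $15,210 + $2,200 = $35,167
Ending inventory: 40 @ $20 = $800

COGS = $35,167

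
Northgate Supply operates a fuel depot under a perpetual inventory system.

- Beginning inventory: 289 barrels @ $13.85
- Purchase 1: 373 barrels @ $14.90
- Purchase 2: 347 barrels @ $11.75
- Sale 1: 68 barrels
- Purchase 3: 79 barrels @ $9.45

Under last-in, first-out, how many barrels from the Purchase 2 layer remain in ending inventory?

Sale 1 (68) [LIFO — newest first]: 68 @ $11.75 = $799.00
Ending inventory: 289 @ $13.85 + 373 @ $14.90 + 279 @ $11.75 + 79 @ $9.45 = $13,585.15

279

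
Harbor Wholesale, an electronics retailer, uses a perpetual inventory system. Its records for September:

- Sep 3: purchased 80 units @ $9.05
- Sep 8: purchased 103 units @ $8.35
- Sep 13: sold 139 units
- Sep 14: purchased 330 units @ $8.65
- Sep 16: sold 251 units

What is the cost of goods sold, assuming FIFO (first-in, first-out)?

COGS = $3,374.60

Sep 13, 139 sold [FIFO — oldest first]: 80 @ $9.05 + 59 @ $8.35 = $1,216.65
Sep 16, 251 sold [FIFO — oldest first]: 44 @ $8.35 + 207 @ $8.65 = $2,157.95
Total COGS = $1,216.65 + $2,157.95 = $3,374.60
Ending inventory: 123 @ $8.65 = $1,063.95
Check: goods available $4,438.55 = COGS $3,374.60 + ending $1,063.95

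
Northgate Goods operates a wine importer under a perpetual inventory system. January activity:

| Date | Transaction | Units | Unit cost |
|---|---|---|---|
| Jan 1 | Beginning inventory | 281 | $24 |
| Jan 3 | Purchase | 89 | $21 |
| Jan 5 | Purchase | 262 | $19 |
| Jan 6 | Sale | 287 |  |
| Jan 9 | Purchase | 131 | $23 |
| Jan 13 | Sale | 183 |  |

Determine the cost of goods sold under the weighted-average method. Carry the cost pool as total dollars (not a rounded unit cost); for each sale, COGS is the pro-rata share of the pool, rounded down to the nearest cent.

After Jan 1: 281 on hand, pool $6,744.00 (≈ $24.0000 each)
After Jan 3: 370 on hand, pool $8,613.00 (≈ $23.2784 each)
After Jan 5: 632 on hand, pool $13,591.00 (≈ $21.5047 each)
Jan 6, sell 287: 287/632 × $13,591.00 → $6,171.86
After Jan 9: 476 on hand, pool $10,432.14 (≈ $21.9163 each)
Jan 13, sell 183: 183/476 × $10,432.14 → $4,010.67
Total COGS = $6,171.86 + $4,010.67 = $10,182.53
Ending inventory (cost pool remaining) = $6,421.47
Check: goods available $16,604.00 = COGS $10,182.53 + ending $6,421.47

COGS = $10,182.53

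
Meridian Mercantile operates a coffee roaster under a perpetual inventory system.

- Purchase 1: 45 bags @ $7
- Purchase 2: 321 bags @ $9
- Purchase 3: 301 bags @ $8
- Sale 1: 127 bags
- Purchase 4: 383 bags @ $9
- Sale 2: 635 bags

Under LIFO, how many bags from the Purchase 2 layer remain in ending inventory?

Sale 1 (127) [LIFO — newest first]: 127 @ $8 = $1,016
Sale 2 (635) [LIFO — newest first]: 383 @ $9 + 174 @ $8 + 78 @ $9 = $5,541
Total COGS = $1,016 + $5,541 = $6,557
Ending inventory: 45 @ $7 + 243 @ $9 = $2,502
Check: goods available $9,059 = COGS $6,557 + ending $2,502

243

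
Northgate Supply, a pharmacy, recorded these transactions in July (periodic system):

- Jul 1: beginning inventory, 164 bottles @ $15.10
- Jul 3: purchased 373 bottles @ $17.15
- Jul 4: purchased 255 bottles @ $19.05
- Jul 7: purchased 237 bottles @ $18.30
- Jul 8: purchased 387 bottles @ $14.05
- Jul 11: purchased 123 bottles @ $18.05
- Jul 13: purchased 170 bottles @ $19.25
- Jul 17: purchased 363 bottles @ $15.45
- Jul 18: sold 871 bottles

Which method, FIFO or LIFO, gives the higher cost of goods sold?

FIFO

FIFO COGS: 164 @ $15.10 + 373 @ $17.15 + 255 @ $19.05 + 79 @ $18.30 = $15,176.80
LIFO COGS: 363 @ $15.45 + 170 @ $19.25 + 123 @ $18.05 + 215 @ $14.05 = $14,121.75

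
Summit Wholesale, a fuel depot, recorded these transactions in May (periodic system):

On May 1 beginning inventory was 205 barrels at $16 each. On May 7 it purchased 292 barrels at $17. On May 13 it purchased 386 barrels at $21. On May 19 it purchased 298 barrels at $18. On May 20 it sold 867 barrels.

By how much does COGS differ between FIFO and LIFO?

FIFO COGS: 205 @ $16 + 292 @ $17 + 370 @ $21 = $16,014
LIFO COGS: 298 @ $18 + 386 @ $21 + 183 @ $17 = $16,581
Difference = |$16,014 − $16,581| = $567

$567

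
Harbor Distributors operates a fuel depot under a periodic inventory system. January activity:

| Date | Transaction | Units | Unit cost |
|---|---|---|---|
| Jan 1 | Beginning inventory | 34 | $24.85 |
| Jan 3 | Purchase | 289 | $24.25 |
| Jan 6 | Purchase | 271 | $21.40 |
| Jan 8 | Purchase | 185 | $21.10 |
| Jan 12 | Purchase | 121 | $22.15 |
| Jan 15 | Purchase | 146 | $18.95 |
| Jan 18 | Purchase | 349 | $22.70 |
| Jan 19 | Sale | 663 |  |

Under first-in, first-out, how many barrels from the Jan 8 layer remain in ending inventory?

116

Jan 19, 663 sold [FIFO — oldest first]: 34 @ $24.85 + 289 @ $24.25 + 271 @ $21.40 + 69 @ $21.10 = $15,108.45
Ending inventory: 116 @ $21.10 + 121 @ $22.15 + 146 @ $18.95 + 349 @ $22.70 = $15,816.75
Check: goods available $30,925.20 = COGS $15,108.45 + ending $15,816.75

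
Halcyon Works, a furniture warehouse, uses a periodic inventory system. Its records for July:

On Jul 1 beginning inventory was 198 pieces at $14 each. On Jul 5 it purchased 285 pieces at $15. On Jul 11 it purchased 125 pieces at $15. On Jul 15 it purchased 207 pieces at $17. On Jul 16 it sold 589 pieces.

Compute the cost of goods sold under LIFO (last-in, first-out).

Jul 16, 589 sold [LIFO — newest first]: 207 @ $17 + 125 @ $15 + 257 @ $15 = $9,249
Ending inventory: 198 @ $14 + 28 @ $15 = $3,192
Check: goods available $12,441 = COGS $9,249 + ending $3,192

COGS = $9,249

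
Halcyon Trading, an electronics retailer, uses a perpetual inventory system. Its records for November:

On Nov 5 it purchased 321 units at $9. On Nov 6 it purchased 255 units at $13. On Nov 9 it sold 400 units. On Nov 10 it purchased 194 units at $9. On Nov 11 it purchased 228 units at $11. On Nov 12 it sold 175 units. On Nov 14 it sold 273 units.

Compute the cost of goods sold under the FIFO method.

COGS = $8,808

Nov 9, 400 sold [FIFO — oldest first]: 321 @ $9 + 79 @ $13 = $3,916
Nov 12, 175 sold [FIFO — oldest first]: 175 @ $13 = $2,275
Nov 14, 273 sold [FIFO — oldest first]: 1 @ $13 + 194 @ $9 + 78 @ $11 = $2,617
Total COGS = $3,916 + $2,275 + $2,617 = $8,808
Ending inventory: 150 @ $11 = $1,650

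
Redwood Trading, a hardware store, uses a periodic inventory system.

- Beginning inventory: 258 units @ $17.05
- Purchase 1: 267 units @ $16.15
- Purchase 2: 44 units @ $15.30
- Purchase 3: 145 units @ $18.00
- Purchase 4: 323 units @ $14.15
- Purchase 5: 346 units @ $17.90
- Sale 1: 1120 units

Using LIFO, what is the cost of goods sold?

COGS = $18,278.35

Sale 1 (1120) [LIFO — newest first]: 346 @ $17.90 + 323 @ $14.15 + 145 @ $18.00 + 44 @ $15.30 + 262 @ $16.15 = $18,278.35
Ending inventory: 258 @ $17.05 + 5 @ $16.15 = $4,479.65
Check: goods available $22,758.00 = COGS $18,278.35 + ending $4,479.65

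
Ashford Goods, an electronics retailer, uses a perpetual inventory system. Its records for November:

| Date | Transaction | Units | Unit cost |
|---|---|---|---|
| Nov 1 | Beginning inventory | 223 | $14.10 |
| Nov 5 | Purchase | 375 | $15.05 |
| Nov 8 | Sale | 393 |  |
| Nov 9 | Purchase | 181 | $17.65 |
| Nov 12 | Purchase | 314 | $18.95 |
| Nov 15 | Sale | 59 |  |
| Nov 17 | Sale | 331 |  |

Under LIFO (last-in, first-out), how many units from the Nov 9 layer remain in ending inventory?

Nov 8, 393 sold [LIFO — newest first]: 375 @ $15.05 + 18 @ $14.10 = $5,897.55
Nov 15, 59 sold [LIFO — newest first]: 59 @ $18.95 = $1,118.05
Nov 17, 331 sold [LIFO — newest first]: 255 @ $18.95 + 76 @ $17.65 = $6,173.65
Total COGS = $5,897.55 + $1,118.05 + $6,173.65 = $13,189.25
Ending inventory: 205 @ $14.10 + 105 @ $17.65 = $4,743.75

105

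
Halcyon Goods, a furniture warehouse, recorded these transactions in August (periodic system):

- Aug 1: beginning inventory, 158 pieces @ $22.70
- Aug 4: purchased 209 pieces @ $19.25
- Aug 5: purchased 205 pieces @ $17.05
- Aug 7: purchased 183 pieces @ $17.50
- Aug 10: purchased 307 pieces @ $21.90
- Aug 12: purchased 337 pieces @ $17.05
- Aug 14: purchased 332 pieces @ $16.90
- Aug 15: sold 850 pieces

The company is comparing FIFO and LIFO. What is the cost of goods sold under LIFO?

COGS = $15,320.55

FIFO COGS: 158 @ $22.70 + 209 @ $19.25 + 205 @ $17.05 + 183 @ $17.50 + 95 @ $21.90 = $16,388.10
LIFO COGS: 332 @ $16.90 + 337 @ $17.05 + 181 @ $21.90 = $15,320.55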